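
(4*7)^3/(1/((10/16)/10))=1372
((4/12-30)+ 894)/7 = 2593/21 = 123.48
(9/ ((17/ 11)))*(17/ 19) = 99/ 19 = 5.21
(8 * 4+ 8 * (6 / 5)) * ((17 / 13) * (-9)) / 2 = -1224 / 5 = -244.80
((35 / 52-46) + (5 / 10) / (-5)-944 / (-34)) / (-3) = 78067 / 13260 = 5.89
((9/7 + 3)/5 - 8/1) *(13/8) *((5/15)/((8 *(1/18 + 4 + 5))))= -0.05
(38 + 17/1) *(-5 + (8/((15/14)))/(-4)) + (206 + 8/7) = -3581/21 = -170.52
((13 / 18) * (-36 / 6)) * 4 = -52 / 3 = -17.33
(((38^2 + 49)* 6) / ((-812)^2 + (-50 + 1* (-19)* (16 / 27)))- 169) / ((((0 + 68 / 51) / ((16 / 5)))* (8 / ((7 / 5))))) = -70.97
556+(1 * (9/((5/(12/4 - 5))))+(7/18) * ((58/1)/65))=323357/585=552.75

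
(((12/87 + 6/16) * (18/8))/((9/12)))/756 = 17/8352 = 0.00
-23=-23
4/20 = 1/5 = 0.20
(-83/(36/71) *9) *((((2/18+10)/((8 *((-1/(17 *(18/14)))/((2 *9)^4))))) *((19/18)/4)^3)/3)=26798517681/1024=26170427.42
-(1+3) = -4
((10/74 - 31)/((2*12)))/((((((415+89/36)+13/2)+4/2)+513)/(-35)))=8565/178673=0.05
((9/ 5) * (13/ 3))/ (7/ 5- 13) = -39/ 58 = -0.67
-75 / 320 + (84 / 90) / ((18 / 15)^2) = 715 / 1728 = 0.41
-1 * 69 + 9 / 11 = -750 / 11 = -68.18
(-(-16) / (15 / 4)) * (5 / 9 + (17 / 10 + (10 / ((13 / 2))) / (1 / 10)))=75.26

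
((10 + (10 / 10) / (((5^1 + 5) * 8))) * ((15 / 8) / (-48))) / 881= -801 / 1804288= -0.00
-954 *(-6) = 5724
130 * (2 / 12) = 65 / 3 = 21.67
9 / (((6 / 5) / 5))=75 / 2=37.50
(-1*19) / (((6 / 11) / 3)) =-209 / 2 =-104.50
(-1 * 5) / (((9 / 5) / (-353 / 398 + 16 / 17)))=-9175 / 60894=-0.15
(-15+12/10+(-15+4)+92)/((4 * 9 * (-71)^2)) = 28/75615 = 0.00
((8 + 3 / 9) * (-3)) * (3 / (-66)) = 25 / 22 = 1.14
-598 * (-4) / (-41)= -2392 / 41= -58.34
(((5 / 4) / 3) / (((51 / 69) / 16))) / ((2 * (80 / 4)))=23 / 102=0.23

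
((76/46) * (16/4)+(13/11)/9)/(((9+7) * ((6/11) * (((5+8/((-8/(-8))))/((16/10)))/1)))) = 15347/161460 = 0.10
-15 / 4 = -3.75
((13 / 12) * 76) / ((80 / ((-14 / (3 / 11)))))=-19019 / 360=-52.83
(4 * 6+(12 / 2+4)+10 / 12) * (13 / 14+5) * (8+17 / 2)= 3407.45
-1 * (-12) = 12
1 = 1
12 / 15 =4 / 5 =0.80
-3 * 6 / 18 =-1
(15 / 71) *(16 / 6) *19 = 760 / 71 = 10.70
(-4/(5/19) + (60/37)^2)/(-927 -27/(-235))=2022034/149096421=0.01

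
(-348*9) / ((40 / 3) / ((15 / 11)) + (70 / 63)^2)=-63423 / 223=-284.41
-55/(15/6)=-22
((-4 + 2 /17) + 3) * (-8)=120 /17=7.06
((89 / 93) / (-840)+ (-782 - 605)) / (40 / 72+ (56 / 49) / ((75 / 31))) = -541762645 / 401512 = -1349.31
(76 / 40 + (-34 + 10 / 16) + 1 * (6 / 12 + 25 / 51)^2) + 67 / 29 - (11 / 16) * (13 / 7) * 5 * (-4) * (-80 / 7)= -47312158909 / 147840840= -320.02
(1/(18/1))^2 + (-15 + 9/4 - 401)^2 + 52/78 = 221861893/1296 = 171189.73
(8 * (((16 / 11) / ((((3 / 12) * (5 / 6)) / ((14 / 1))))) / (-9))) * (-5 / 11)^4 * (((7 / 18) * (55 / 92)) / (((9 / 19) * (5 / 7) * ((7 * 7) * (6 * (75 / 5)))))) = -425600 / 736456941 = -0.00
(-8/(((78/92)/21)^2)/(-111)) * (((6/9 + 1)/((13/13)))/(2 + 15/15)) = 4147360/168831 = 24.57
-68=-68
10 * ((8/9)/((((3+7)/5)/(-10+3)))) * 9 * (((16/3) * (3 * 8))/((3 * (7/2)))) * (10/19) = -102400/57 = -1796.49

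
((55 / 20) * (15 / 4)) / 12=55 / 64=0.86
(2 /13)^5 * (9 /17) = 288 /6311981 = 0.00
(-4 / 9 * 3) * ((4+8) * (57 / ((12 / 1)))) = -76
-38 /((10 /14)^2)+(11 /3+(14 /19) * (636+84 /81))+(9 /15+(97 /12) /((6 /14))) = 21445631 /51300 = 418.04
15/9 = 5/3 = 1.67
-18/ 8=-9/ 4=-2.25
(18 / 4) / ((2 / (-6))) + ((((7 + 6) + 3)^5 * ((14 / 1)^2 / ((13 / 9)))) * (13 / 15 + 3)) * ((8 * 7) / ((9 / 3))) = 1335063738661 / 130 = 10269721066.62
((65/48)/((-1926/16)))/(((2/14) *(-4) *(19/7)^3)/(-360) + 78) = -780325/5412663159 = -0.00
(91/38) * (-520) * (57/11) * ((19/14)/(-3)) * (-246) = -7899060/11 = -718096.36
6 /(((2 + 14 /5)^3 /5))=625 /2304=0.27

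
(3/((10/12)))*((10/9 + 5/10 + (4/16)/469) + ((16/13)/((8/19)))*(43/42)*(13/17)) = 223891/15946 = 14.04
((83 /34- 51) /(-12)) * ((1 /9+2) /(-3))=-31369 /11016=-2.85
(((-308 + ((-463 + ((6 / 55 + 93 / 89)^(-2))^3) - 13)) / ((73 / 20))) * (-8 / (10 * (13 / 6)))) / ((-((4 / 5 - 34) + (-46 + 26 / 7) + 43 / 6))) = 8148185725748937843242418880 / 7022895556492118444683077081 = 1.16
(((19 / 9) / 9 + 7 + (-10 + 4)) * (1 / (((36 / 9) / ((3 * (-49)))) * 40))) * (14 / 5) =-343 / 108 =-3.18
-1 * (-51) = 51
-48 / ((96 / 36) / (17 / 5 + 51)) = -4896 / 5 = -979.20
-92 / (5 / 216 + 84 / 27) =-19872 / 677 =-29.35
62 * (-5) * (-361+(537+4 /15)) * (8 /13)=-1311424 /39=-33626.26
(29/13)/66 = 29/858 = 0.03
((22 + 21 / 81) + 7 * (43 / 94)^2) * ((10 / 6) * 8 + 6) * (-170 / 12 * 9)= -13951646105 / 238572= -58479.81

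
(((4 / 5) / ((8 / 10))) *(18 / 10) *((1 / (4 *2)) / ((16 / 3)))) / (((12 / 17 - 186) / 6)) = -153 / 112000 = -0.00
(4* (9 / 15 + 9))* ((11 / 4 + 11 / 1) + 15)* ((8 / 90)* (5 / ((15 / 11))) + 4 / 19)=506368 / 855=592.24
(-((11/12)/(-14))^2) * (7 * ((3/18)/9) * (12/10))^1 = -121/181440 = -0.00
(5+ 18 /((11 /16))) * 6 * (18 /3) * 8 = 98784 /11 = 8980.36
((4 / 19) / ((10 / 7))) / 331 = 14 / 31445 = 0.00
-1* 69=-69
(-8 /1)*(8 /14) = -32 /7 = -4.57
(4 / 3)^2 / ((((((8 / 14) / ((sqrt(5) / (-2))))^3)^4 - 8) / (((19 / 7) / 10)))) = -117403775365625 / 1946353703229297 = -0.06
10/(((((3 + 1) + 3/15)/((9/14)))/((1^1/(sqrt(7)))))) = 75 * sqrt(7)/343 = 0.58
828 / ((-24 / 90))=-3105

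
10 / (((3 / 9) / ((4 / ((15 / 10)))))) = 80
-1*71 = -71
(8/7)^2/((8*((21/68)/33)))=5984/343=17.45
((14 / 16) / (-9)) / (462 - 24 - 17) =-7 / 30312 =-0.00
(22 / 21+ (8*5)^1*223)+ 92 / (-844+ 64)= 4059023 / 455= 8920.93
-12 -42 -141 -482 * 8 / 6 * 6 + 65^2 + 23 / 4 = 719 / 4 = 179.75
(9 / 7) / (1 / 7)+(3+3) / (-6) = 8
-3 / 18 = -1 / 6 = -0.17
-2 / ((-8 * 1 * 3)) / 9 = 1 / 108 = 0.01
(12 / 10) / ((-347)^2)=6 / 602045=0.00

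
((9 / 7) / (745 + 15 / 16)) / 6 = 24 / 83545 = 0.00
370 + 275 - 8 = 637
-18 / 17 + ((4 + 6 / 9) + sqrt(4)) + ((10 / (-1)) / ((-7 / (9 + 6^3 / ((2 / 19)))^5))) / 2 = 9482659128466608757 / 357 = 26562070387861649.18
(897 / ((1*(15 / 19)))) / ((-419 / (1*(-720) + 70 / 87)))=1950.24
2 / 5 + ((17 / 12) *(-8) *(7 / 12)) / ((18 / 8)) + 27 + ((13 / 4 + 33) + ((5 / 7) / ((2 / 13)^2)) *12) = 4795171 / 11340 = 422.85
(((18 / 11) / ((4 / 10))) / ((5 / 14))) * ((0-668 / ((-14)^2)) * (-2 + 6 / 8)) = 7515 / 154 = 48.80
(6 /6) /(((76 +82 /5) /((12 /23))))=10 /1771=0.01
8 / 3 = 2.67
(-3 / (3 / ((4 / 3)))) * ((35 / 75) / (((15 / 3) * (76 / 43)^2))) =-12943 / 324900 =-0.04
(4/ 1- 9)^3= -125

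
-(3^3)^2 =-729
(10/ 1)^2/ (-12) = -25/ 3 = -8.33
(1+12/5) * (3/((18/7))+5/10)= 17/3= 5.67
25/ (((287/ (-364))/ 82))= -2600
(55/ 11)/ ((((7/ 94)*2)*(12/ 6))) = 235/ 14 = 16.79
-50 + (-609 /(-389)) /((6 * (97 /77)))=-3757669 /75466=-49.79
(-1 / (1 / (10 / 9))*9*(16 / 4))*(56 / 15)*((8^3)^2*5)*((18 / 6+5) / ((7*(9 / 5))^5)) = -2097152000000 / 425329947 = -4930.65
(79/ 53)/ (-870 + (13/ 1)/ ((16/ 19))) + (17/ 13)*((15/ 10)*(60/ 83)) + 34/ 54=2.05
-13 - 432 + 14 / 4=-883 / 2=-441.50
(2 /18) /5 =1 /45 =0.02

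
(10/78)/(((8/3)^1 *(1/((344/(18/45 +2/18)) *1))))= 32.36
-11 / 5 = -2.20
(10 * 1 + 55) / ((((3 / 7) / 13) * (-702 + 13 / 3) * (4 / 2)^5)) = -0.09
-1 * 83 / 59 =-83 / 59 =-1.41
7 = 7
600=600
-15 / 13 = -1.15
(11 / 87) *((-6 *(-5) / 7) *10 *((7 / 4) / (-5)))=-55 / 29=-1.90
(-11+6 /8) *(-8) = 82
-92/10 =-9.20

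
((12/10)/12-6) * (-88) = 2596/5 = 519.20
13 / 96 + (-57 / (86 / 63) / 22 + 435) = 19672445 / 45408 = 433.24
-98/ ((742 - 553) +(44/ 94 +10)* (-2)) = -4606/ 7899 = -0.58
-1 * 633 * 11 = -6963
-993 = -993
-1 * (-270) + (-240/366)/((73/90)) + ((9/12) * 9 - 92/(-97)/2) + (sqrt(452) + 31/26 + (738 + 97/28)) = 2 * sqrt(113) + 40056301864/39306631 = 1040.33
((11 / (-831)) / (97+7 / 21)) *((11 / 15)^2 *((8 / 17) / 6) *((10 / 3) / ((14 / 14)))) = -2662 / 139221585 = -0.00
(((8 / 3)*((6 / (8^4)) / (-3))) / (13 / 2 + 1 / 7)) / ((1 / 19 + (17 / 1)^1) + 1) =-19 / 1749888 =-0.00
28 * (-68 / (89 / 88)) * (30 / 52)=-1256640 / 1157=-1086.12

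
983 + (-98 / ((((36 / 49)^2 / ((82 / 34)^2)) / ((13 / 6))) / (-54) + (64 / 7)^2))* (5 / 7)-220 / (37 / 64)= 48815579123733 / 81139943576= 601.62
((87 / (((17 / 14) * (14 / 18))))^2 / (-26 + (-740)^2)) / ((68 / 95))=58243455 / 2690231062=0.02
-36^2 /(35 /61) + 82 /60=-474049 /210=-2257.38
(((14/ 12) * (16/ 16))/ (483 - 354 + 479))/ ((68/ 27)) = 63/ 82688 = 0.00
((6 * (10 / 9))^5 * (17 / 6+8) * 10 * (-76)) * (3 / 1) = -79040000000 / 243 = -325267489.71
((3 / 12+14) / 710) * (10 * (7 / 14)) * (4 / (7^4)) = 57 / 340942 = 0.00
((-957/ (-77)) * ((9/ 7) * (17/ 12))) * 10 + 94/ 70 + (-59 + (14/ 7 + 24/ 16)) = 42194/ 245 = 172.22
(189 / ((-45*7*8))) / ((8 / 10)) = -3 / 32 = -0.09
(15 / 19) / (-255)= -1 / 323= -0.00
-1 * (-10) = 10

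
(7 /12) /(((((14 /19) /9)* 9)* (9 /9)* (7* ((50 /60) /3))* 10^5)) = 0.00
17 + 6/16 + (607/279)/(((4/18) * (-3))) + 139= 113915/744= 153.11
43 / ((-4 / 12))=-129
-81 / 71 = -1.14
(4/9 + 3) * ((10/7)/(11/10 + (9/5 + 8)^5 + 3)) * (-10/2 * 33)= -106562500/11864498583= -0.01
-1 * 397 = -397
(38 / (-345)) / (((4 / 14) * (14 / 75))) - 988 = -45543 / 46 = -990.07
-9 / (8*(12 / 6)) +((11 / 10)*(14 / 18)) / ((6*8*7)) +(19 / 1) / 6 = 11261 / 4320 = 2.61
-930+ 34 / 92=-42763 / 46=-929.63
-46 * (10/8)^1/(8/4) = -28.75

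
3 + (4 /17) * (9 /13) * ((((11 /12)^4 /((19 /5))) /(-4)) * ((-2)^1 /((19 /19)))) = 3.02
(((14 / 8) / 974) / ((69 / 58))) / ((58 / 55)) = 385 / 268824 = 0.00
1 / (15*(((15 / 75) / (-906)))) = -302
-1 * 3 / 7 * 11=-33 / 7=-4.71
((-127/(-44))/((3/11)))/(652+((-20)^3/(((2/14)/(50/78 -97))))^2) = 64389/177153442819966768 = 0.00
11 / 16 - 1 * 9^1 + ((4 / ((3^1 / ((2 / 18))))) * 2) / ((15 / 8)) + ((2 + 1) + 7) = 11959 / 6480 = 1.85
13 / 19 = 0.68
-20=-20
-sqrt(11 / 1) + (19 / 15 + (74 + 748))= 819.95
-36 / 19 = -1.89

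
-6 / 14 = -3 / 7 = -0.43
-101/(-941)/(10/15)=303/1882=0.16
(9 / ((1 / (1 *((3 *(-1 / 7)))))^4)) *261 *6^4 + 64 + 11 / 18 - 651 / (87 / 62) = 128218785283 / 1253322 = 102303.15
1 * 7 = 7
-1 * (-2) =2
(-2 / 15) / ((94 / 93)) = -31 / 235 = -0.13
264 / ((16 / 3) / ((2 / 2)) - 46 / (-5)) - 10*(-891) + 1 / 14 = 13624489 / 1526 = 8928.24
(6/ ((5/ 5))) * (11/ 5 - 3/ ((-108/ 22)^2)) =10087/ 810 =12.45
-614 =-614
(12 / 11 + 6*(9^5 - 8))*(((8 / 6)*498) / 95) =2476000.72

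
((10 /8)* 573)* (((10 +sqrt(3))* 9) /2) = 25785* sqrt(3) /8 +128925 /4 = 37813.87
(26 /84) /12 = 13 /504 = 0.03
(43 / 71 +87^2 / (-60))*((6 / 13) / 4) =-534819 / 36920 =-14.49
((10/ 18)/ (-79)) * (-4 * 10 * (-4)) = -800/ 711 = -1.13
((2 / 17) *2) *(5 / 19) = 20 / 323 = 0.06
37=37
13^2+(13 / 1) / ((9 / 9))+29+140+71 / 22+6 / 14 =54617 / 154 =354.66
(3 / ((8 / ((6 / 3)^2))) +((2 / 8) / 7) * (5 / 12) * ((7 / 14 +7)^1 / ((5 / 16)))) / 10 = 13 / 70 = 0.19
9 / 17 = 0.53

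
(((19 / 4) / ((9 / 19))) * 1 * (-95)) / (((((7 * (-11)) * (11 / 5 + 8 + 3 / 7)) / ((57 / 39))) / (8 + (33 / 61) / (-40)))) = 976755895 / 71888256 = 13.59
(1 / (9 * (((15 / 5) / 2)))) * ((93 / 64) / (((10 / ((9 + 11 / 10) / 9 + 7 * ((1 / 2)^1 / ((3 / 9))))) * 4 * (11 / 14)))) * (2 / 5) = 113491 / 7128000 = 0.02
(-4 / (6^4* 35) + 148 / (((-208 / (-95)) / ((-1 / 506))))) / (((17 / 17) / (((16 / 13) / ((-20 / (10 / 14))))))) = 0.01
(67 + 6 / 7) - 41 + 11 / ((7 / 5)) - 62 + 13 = -100 / 7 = -14.29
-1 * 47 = -47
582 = 582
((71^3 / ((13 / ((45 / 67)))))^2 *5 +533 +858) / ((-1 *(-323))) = 76295084115868 / 14414179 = 5293057.91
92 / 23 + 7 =11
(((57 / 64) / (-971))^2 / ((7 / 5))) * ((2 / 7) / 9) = 1805 / 94615980032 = 0.00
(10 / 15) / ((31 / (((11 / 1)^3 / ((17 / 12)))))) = 10648 / 527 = 20.20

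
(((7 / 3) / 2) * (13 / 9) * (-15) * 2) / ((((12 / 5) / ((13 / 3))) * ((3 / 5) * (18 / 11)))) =-1626625 / 17496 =-92.97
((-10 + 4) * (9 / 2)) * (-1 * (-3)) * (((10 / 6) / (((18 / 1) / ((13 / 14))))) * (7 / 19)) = -195 / 76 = -2.57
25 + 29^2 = 866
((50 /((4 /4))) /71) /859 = 50 /60989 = 0.00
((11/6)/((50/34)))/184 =187/27600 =0.01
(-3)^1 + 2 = -1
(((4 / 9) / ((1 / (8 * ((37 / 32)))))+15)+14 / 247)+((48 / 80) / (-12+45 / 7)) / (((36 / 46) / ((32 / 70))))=353918 / 18525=19.10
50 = 50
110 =110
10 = 10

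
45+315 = 360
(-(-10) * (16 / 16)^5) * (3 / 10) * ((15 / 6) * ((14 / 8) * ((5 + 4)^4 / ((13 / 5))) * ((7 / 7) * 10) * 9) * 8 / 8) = 155003625 / 52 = 2980838.94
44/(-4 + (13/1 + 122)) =44/131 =0.34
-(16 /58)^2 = -0.08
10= 10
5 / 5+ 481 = 482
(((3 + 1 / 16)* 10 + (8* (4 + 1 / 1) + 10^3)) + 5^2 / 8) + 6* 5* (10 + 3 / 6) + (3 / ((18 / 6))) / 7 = 38889 / 28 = 1388.89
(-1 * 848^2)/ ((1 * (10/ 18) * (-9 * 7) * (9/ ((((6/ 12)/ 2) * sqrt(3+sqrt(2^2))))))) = 179776 * sqrt(5)/ 315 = 1276.16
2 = 2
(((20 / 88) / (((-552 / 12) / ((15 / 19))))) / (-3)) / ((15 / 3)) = 5 / 19228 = 0.00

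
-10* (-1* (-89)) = -890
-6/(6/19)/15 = -19/15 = -1.27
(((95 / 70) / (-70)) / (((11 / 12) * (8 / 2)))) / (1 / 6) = -171 / 5390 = -0.03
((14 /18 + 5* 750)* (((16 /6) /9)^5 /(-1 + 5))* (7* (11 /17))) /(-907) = -0.01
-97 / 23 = -4.22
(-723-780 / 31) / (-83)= 23193 / 2573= 9.01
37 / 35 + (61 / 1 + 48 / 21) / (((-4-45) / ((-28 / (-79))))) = 11601 / 19355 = 0.60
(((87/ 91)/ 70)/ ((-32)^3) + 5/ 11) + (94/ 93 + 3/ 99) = 106453371933/ 71177666560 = 1.50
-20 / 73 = -0.27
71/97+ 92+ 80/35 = 64517/679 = 95.02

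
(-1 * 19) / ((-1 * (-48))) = -19 / 48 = -0.40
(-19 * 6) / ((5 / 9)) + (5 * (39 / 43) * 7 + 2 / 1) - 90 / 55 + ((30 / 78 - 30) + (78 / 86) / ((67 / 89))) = -415078583 / 2059915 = -201.50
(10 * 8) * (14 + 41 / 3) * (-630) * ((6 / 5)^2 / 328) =-250992 / 41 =-6121.76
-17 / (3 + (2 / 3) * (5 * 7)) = -51 / 79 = -0.65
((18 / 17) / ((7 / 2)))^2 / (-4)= -324 / 14161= -0.02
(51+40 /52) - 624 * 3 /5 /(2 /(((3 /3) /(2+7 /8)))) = -19949 /1495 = -13.34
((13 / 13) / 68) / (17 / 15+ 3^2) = 15 / 10336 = 0.00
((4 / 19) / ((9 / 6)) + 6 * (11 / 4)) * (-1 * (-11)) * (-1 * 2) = -20867 / 57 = -366.09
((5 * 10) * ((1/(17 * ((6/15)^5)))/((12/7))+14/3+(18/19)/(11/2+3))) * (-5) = -126033125/62016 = -2032.27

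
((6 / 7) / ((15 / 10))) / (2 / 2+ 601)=2 / 2107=0.00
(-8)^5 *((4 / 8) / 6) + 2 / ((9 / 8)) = -24560 / 9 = -2728.89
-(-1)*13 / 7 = 13 / 7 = 1.86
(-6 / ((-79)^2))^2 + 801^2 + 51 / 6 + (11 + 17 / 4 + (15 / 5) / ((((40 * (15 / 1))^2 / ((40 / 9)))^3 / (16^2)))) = 641624.75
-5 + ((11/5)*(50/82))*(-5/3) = -890/123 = -7.24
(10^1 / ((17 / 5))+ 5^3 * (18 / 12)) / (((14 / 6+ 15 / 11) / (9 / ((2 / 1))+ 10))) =6196575 / 8296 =746.94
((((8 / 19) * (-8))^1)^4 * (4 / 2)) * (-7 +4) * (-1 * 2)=201326592 / 130321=1544.85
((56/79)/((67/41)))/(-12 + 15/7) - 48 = -17546488/365217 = -48.04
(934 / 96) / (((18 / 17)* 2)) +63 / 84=9235 / 1728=5.34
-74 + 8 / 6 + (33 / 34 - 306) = -38525 / 102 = -377.70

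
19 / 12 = 1.58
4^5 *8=8192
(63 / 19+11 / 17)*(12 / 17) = 15360 / 5491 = 2.80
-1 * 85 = -85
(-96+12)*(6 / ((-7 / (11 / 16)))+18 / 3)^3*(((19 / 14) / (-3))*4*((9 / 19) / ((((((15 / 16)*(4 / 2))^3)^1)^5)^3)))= 701186525842019639689556642823116440062656512 / 118520780815075755149990754944155924022197723388671875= 0.00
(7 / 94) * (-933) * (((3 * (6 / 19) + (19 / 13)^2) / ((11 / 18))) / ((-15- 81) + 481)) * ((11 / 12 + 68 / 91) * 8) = -100708674966 / 8308735435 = -12.12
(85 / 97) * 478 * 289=11742070 / 97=121052.27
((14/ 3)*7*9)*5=1470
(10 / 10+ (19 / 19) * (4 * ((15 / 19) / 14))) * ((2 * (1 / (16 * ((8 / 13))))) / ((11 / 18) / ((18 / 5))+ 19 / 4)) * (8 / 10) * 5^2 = 858195 / 848008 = 1.01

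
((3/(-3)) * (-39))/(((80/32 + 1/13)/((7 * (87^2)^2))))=406642723578/67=6069294381.76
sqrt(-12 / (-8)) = sqrt(6) / 2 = 1.22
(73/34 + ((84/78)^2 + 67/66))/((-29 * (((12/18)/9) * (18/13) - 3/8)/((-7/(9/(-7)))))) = 160626704/53931735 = 2.98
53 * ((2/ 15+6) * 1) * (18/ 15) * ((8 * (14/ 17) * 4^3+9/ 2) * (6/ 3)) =141296728/ 425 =332462.89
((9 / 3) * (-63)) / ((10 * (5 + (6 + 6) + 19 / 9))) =-1701 / 1720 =-0.99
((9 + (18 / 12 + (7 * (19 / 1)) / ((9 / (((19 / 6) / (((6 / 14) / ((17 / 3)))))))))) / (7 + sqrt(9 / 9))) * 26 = 496951 / 243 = 2045.07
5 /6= 0.83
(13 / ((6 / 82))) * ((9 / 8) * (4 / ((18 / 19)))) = 10127 / 12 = 843.92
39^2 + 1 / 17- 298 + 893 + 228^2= 919701 / 17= 54100.06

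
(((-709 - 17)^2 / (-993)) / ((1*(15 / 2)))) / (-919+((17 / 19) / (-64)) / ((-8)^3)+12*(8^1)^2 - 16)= 6629359616 / 15643187435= 0.42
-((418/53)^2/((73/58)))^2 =-102697793856064/42048373249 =-2442.37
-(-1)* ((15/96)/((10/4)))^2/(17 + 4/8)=0.00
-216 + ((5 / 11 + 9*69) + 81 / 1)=5351 / 11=486.45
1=1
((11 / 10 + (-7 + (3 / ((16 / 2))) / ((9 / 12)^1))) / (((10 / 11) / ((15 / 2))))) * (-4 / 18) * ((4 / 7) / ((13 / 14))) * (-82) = -499.57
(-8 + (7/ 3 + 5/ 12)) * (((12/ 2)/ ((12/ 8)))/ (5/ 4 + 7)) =-28/ 11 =-2.55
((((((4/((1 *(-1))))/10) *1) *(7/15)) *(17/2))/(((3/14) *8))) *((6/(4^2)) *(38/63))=-2261/10800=-0.21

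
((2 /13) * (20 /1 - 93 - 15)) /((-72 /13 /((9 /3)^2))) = 22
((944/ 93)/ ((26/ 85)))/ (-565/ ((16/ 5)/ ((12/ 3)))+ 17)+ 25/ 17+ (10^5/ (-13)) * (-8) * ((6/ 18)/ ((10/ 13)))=1511137162165/ 56664621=26668.09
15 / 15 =1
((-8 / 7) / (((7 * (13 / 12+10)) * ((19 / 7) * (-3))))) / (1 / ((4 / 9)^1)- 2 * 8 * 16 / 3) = -384 / 17635933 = -0.00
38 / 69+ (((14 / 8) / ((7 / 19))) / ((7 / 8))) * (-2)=-4978 / 483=-10.31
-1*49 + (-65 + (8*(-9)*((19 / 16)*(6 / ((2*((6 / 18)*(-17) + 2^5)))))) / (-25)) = -448761 / 3950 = -113.61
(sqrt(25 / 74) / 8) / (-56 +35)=-5 *sqrt(74) / 12432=-0.00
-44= -44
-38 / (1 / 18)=-684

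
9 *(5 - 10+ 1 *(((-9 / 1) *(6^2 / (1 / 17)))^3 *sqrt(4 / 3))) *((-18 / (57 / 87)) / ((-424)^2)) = 11745 / 1707872+ 8177556890556 *sqrt(3) / 53371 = 265386521.08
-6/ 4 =-3/ 2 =-1.50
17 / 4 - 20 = -63 / 4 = -15.75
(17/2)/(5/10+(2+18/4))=17/14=1.21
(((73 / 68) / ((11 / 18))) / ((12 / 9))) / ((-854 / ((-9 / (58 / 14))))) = 17739 / 5292848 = 0.00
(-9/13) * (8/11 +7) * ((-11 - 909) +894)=1530/11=139.09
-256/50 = -128/25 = -5.12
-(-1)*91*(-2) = -182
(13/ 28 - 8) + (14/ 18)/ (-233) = -442663/ 58716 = -7.54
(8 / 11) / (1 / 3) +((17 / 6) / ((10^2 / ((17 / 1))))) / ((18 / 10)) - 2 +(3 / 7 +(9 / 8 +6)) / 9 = 13396 / 10395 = 1.29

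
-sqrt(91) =-9.54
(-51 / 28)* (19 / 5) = -969 / 140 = -6.92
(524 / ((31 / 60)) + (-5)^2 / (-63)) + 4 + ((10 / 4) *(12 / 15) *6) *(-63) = 511289 / 1953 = 261.80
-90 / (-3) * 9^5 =1771470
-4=-4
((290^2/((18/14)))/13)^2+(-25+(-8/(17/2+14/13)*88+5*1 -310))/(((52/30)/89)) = 28741577965355/1136187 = 25296520.70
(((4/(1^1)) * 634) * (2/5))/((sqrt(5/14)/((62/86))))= 1223.72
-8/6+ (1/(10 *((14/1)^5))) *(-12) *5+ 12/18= -537833/806736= -0.67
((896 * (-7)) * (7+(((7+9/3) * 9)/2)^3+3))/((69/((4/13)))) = -2286394880/897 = -2548935.21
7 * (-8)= -56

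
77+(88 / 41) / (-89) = 280885 / 3649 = 76.98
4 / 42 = 2 / 21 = 0.10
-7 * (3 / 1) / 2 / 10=-21 / 20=-1.05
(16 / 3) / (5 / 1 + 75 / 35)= 56 / 75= 0.75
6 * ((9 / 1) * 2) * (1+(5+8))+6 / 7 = 10590 / 7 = 1512.86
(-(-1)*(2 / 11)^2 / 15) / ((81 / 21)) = 28 / 49005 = 0.00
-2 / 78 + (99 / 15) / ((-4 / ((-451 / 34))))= 579757 / 26520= 21.86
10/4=5/2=2.50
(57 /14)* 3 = 171 /14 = 12.21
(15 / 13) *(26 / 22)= 15 / 11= 1.36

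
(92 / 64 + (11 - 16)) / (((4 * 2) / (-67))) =3819 / 128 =29.84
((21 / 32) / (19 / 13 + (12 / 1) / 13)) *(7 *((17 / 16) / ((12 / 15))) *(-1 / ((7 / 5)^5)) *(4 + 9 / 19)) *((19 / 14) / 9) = -293515625 / 914608128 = -0.32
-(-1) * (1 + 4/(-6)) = 1/3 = 0.33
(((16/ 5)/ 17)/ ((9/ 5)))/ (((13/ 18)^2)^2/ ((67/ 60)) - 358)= -1041984/ 3564674291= -0.00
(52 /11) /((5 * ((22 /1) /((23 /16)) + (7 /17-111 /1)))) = -0.01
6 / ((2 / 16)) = 48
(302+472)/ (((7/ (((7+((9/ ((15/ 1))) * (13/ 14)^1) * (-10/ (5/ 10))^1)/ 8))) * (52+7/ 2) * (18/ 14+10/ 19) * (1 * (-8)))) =71079/ 998704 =0.07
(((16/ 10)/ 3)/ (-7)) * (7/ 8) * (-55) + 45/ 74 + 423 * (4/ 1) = 376573/ 222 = 1696.27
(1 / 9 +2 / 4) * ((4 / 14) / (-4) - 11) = -1705 / 252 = -6.77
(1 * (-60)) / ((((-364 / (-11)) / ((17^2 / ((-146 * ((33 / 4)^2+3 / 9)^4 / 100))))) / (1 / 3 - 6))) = -0.00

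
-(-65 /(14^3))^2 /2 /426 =-4225 /6415164672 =-0.00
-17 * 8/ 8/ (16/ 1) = -17/ 16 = -1.06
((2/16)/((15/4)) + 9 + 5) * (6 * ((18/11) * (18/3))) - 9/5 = 45369/55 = 824.89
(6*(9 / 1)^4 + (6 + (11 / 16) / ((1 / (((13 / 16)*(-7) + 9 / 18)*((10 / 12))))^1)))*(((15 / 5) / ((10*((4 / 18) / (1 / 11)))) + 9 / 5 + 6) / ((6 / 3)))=35133550487 / 225280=155955.04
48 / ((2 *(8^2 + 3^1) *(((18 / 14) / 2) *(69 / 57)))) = 0.46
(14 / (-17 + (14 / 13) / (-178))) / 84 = -1157 / 118056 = -0.01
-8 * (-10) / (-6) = -40 / 3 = -13.33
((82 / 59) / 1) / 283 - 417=-6962567 / 16697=-417.00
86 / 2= 43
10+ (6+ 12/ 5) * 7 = 344/ 5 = 68.80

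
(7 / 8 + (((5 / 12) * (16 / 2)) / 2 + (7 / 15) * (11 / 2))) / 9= 613 / 1080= 0.57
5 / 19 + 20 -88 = -1287 / 19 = -67.74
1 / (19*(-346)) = -1 / 6574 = -0.00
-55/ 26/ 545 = -11/ 2834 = -0.00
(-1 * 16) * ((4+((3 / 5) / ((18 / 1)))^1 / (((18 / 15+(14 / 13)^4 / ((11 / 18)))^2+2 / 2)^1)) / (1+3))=-1489444396997098 / 93028585176543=-16.01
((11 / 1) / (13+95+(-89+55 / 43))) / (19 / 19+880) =473 / 768232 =0.00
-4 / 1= -4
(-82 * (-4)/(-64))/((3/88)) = -451/3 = -150.33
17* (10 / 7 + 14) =1836 / 7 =262.29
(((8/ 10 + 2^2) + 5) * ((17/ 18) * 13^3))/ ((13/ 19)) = 2674763/ 90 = 29719.59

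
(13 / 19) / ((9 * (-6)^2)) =0.00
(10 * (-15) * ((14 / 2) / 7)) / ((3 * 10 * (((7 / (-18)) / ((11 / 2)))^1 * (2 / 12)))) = 2970 / 7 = 424.29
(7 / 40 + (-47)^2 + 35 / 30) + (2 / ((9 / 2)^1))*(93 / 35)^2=65076301 / 29400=2213.48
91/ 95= 0.96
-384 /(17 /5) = -1920 /17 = -112.94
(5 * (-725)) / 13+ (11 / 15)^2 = -814052 / 2925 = -278.31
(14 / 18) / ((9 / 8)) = 56 / 81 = 0.69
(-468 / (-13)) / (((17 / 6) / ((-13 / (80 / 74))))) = -12987 / 85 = -152.79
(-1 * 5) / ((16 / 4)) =-5 / 4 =-1.25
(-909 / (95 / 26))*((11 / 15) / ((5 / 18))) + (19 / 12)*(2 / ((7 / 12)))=-10828658 / 16625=-651.35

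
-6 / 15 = -2 / 5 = -0.40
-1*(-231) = 231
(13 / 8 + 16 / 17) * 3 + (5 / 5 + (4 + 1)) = 1863 / 136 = 13.70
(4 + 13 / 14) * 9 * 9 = 5589 / 14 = 399.21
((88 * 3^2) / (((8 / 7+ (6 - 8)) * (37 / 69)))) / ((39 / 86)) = -1827672 / 481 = -3799.73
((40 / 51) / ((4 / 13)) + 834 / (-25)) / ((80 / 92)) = -225883 / 6375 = -35.43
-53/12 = -4.42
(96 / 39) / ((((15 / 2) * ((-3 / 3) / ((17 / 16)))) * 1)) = -68 / 195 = -0.35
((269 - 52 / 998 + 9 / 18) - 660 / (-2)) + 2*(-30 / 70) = 598.59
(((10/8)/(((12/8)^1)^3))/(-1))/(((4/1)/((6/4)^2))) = -5/24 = -0.21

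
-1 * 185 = -185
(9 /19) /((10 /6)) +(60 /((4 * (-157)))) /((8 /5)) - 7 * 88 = -73474333 /119320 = -615.78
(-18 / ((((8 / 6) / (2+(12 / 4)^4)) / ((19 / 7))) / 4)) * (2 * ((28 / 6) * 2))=-227088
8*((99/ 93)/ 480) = 11/ 620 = 0.02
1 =1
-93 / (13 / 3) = -279 / 13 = -21.46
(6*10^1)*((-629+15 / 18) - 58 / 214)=-4034570 / 107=-37706.26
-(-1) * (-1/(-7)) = 0.14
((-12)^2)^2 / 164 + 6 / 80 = 126.51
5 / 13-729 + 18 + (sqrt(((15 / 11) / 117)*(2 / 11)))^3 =-710.62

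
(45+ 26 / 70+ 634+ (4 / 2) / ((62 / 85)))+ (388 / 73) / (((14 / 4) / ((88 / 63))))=3414272347 / 4989915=684.23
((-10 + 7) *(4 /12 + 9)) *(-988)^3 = 27004047616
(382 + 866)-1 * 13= 1235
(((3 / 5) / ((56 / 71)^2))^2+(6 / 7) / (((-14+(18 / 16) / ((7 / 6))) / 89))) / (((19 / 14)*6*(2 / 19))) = -29445647621 / 5127987200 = -5.74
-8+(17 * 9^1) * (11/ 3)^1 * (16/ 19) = 8824/ 19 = 464.42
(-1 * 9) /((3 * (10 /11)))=-33 /10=-3.30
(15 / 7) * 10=150 / 7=21.43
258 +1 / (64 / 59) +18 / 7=117149 / 448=261.49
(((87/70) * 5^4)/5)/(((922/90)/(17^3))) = 480859875/6454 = 74505.71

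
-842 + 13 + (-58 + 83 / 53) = -46928 / 53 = -885.43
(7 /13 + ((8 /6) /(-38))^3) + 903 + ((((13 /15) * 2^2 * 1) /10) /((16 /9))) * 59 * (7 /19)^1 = 437096308877 /481501800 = 907.78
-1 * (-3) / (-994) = -3 / 994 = -0.00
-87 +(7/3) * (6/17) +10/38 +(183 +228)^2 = 54533733/323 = 168835.09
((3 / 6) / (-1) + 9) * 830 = 7055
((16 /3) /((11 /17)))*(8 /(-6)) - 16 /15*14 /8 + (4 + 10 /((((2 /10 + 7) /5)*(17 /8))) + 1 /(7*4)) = -436123 /78540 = -5.55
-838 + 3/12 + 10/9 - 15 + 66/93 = -949637/1116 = -850.93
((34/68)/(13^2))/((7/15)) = 0.01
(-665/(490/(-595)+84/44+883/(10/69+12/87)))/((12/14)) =-246347255/991566057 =-0.25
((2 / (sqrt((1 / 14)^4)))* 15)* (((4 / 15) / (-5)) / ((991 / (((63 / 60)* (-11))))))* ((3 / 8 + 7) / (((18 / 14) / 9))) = 4674747 / 24775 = 188.69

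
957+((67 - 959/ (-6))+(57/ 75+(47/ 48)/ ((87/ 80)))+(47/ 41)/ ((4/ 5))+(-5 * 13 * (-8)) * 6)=4608842201/ 1070100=4306.93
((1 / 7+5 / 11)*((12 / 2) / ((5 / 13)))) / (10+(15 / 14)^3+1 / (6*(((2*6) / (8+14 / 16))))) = 7789824 / 9489755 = 0.82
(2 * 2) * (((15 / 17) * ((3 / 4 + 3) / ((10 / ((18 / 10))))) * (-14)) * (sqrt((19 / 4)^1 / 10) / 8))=-567 * sqrt(190) / 2720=-2.87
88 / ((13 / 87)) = 588.92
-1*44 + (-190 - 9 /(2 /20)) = -324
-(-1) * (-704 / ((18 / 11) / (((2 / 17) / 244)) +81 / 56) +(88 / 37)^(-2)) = -495053789 / 16196444352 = -0.03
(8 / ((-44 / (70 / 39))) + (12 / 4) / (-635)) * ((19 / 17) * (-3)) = 1713553 / 1543685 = 1.11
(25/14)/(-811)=-25/11354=-0.00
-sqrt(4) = -2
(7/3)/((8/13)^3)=15379/1536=10.01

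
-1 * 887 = -887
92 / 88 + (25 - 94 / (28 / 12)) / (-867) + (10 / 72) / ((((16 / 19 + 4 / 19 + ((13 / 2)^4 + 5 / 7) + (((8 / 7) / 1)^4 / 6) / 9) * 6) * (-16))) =363517323185725 / 341945899515528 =1.06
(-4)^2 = 16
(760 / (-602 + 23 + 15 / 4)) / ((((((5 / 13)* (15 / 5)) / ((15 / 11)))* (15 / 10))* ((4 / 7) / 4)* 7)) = -6080 / 5841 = -1.04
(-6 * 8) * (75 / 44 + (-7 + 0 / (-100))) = 2796 / 11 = 254.18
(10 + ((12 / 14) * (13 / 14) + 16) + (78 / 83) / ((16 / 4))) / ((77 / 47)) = 10333843 / 626318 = 16.50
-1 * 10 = -10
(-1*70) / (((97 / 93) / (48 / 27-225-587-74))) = 17268860 / 291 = 59343.16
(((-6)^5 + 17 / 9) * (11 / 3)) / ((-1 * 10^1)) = 769637 / 270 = 2850.51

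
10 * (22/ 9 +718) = 64840/ 9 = 7204.44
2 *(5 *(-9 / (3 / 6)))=-180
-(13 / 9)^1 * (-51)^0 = -13 / 9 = -1.44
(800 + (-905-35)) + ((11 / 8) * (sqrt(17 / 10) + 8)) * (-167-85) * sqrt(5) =693 * sqrt(5) * (-80-sqrt(170)) / 20-140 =-7348.59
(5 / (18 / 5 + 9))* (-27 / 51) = -25 / 119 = -0.21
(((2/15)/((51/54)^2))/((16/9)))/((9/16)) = 216/1445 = 0.15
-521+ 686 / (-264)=-69115 / 132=-523.60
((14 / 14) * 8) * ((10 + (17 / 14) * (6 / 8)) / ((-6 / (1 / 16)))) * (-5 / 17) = 0.27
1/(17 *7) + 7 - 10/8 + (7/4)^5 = 2701729/121856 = 22.17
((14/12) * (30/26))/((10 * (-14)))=-1/104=-0.01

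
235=235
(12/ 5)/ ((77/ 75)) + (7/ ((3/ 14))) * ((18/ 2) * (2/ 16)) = 12039/ 308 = 39.09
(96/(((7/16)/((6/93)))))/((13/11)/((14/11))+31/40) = 8.31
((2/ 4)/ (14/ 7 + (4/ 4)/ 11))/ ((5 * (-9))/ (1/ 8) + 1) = -11/ 16514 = -0.00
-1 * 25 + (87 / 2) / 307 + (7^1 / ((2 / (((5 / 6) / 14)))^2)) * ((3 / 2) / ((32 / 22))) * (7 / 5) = -46871051 / 1886208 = -24.85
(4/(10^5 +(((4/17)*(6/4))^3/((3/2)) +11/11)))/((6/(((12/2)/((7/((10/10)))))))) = 19652/3439135399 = 0.00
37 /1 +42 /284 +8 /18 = 48043 /1278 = 37.59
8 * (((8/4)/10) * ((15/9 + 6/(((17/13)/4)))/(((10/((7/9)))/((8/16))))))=1.25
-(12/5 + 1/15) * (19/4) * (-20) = 703/3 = 234.33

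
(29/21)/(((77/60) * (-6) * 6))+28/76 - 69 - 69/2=-19016579/184338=-103.16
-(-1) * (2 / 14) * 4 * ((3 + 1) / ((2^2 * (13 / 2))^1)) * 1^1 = 8 / 91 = 0.09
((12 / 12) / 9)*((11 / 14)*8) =44 / 63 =0.70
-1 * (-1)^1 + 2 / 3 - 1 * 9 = -22 / 3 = -7.33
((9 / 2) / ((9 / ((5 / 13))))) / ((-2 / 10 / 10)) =-125 / 13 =-9.62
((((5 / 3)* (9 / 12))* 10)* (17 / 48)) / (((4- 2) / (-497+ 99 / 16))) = -3337525 / 3072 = -1086.43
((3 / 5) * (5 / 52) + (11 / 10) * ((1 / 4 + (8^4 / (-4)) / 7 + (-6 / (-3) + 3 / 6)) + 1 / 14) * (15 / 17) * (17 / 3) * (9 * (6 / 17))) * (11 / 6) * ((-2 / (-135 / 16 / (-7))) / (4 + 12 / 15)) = 28433680 / 17901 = 1588.39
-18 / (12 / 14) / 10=-21 / 10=-2.10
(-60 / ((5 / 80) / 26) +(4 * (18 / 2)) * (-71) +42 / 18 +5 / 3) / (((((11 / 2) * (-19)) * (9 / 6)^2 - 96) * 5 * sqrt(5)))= 220096 * sqrt(5) / 66225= 7.43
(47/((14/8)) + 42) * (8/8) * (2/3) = 964/21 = 45.90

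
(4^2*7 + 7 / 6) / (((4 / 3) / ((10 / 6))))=3395 / 24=141.46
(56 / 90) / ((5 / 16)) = 448 / 225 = 1.99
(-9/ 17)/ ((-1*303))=3/ 1717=0.00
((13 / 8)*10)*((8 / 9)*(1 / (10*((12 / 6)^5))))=13 / 288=0.05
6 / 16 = 3 / 8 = 0.38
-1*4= -4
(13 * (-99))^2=1656369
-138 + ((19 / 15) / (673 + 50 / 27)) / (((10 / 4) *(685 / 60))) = -453271134 / 3284575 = -138.00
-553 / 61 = -9.07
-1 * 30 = -30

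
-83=-83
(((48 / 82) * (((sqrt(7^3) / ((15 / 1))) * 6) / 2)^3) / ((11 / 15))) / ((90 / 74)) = 710696 * sqrt(7) / 56375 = 33.35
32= 32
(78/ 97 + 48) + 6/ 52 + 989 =2617633/ 2522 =1037.92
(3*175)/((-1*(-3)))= 175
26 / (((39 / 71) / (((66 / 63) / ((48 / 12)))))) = 781 / 63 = 12.40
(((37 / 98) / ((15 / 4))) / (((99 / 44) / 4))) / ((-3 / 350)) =-11840 / 567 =-20.88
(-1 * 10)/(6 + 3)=-10/9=-1.11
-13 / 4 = -3.25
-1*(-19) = 19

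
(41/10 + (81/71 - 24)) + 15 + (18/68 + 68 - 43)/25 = -82938/30175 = -2.75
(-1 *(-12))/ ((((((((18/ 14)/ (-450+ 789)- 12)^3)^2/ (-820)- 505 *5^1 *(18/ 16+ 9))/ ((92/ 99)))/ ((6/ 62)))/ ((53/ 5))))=-1566954669665051574904192/ 3999838832867223121780280727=-0.00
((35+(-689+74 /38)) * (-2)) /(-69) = -24778 /1311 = -18.90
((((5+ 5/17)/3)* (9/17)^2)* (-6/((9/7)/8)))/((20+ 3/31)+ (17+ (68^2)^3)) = -1406160/7528907105866511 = -0.00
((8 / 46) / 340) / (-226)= -1 / 441830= -0.00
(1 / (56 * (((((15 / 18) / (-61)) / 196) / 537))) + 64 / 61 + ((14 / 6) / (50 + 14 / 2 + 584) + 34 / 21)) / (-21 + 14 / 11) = 2071064243974 / 296972095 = 6973.94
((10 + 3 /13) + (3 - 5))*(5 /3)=535 /39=13.72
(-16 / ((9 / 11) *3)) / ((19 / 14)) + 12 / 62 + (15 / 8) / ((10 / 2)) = -538739 / 127224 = -4.23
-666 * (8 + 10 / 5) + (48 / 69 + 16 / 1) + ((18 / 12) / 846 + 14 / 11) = -947764523 / 142692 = -6642.03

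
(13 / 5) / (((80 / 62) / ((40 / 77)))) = 403 / 385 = 1.05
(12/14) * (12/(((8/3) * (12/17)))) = 153/28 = 5.46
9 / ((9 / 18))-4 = 14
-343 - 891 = -1234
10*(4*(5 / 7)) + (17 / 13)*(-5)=2005 / 91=22.03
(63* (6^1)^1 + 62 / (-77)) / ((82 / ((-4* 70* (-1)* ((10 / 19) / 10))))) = 580880 / 8569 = 67.79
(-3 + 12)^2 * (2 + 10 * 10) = 8262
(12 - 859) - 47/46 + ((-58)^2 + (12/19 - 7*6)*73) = -440423/874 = -503.92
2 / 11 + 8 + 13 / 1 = 233 / 11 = 21.18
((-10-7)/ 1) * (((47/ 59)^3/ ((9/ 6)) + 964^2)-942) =-9723888754448/ 616137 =-15782023.73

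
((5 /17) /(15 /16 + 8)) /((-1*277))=-80 /673387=-0.00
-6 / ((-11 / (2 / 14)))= 6 / 77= 0.08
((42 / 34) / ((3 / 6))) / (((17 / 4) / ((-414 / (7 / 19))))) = -188784 / 289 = -653.23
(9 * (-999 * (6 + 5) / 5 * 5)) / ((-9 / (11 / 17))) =120879 / 17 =7110.53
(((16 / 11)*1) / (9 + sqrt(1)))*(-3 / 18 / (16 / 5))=-1 / 132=-0.01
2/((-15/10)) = -4/3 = -1.33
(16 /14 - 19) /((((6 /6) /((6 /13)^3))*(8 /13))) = -2.85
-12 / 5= -2.40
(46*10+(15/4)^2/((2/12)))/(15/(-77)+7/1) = 335335/4192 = 79.99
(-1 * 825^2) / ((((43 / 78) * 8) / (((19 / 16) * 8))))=-504343125 / 344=-1466113.74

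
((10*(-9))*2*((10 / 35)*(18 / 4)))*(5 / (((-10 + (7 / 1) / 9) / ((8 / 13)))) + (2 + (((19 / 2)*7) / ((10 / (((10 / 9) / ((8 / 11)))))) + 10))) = -152606205 / 30212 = -5051.18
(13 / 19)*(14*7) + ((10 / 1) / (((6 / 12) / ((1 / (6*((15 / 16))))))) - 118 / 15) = 53644 / 855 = 62.74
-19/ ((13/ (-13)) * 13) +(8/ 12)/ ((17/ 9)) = 401/ 221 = 1.81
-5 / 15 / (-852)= 1 / 2556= 0.00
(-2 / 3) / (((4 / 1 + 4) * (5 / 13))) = -0.22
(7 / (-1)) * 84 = -588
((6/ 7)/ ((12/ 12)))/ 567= 2/ 1323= 0.00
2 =2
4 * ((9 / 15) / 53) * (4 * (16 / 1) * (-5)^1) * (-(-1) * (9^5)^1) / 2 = -22674816 / 53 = -427826.72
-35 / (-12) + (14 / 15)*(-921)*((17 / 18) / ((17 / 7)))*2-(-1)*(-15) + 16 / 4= -121799 / 180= -676.66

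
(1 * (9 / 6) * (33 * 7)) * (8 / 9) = 308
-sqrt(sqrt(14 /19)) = -0.93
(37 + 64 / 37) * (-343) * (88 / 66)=-1966076 / 111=-17712.40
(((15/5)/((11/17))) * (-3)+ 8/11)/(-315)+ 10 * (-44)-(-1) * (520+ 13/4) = 230885/2772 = 83.29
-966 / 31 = -31.16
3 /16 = 0.19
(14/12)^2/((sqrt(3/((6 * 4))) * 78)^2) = 49/27378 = 0.00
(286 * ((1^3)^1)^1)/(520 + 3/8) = 2288/4163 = 0.55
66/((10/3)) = 99/5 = 19.80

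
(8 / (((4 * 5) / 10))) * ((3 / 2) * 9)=54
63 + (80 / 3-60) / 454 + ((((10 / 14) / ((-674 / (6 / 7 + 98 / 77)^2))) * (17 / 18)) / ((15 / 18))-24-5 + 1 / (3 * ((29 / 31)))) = 3156034750985 / 92073201913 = 34.28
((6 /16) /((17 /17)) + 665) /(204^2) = 5323 /332928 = 0.02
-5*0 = 0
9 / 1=9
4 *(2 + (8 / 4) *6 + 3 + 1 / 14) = 478 / 7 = 68.29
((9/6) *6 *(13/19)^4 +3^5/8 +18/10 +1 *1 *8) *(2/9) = 219707807/23457780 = 9.37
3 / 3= 1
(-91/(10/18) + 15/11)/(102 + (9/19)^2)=-1075058/676555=-1.59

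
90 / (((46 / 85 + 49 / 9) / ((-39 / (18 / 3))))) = -447525 / 4579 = -97.73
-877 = -877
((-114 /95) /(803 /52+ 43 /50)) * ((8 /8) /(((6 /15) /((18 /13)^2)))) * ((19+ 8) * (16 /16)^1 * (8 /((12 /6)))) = -38.10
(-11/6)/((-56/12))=11/28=0.39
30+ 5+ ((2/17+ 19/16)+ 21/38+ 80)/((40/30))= 96.39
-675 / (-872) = 675 / 872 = 0.77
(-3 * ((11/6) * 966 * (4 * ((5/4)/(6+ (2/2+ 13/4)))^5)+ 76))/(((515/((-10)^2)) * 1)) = -529632526560/11933188703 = -44.38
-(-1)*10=10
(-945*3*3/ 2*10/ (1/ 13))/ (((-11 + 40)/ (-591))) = 326719575/ 29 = 11266192.24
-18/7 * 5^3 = -321.43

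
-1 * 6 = -6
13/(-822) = -13/822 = -0.02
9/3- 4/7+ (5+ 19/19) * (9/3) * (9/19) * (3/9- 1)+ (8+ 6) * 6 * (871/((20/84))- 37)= 202278067/665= 304177.54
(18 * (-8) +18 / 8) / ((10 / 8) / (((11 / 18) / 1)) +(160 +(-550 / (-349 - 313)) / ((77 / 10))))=-0.87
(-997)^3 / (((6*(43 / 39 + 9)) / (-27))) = 347850467523 / 788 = 441434603.46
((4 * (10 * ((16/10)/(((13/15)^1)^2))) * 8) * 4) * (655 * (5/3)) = 503040000/169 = 2976568.05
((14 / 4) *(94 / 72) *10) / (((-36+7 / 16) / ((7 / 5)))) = -9212 / 5121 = -1.80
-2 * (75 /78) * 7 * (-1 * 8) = 1400 /13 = 107.69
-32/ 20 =-8/ 5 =-1.60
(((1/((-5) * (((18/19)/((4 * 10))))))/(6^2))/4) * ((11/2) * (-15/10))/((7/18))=1.24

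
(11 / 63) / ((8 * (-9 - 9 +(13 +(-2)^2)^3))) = 1 / 224280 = 0.00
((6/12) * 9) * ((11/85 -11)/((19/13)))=-54054/1615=-33.47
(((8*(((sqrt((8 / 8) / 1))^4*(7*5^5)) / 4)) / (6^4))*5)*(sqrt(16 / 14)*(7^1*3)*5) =546875*sqrt(14) / 108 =18946.47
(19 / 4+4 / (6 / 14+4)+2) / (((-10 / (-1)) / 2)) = 949 / 620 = 1.53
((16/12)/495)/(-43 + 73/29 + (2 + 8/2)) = -29/371250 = -0.00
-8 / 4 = -2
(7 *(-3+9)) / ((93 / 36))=504 / 31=16.26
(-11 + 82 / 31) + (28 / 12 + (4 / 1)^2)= 928 / 93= 9.98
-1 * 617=-617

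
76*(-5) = -380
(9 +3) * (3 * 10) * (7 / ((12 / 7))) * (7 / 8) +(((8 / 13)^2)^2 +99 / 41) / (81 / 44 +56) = 3066728714525 / 2384158036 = 1286.29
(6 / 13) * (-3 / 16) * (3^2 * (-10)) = 405 / 52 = 7.79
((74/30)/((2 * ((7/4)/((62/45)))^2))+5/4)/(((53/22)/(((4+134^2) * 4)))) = 947748345104/15776775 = 60072.38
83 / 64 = 1.30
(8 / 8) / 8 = 1 / 8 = 0.12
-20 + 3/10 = -197/10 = -19.70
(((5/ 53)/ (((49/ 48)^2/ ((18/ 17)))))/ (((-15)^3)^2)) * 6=1024/ 20280946875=0.00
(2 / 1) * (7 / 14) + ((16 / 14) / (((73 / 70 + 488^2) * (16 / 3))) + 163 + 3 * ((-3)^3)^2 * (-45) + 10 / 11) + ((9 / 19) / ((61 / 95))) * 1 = -1098985104283283 / 11185672663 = -98249.35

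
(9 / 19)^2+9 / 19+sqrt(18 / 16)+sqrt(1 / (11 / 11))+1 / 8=3*sqrt(2) / 4+5265 / 2888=2.88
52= 52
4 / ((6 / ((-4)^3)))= -128 / 3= -42.67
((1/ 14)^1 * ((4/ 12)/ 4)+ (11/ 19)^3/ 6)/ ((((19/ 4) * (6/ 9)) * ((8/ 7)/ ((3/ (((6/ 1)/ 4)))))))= 44127/ 2085136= 0.02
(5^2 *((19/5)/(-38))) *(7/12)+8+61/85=14809/2040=7.26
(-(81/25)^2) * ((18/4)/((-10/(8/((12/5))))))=19683/1250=15.75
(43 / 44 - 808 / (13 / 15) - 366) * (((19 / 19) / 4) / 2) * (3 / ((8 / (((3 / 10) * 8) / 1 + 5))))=-82370103 / 183040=-450.01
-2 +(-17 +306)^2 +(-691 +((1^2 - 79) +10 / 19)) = 1572260 / 19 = 82750.53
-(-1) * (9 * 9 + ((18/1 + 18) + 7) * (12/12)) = 124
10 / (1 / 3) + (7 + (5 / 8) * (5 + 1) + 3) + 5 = 195 / 4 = 48.75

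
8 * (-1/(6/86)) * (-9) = 1032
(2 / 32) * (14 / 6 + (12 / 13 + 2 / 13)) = 133 / 624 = 0.21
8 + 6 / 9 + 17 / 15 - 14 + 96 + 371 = 2314 / 5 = 462.80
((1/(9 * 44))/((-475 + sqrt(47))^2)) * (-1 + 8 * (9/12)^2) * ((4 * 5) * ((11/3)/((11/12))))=70/(99 * (475 - sqrt(47))^2)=0.00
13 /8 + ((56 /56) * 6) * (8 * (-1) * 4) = -1523 /8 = -190.38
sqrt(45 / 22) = 3 * sqrt(110) / 22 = 1.43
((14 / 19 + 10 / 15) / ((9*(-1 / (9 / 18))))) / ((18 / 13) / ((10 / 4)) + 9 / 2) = -5200 / 337041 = -0.02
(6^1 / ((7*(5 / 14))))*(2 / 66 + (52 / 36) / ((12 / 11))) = 1609 / 495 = 3.25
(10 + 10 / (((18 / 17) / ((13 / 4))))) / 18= 1465 / 648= 2.26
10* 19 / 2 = 95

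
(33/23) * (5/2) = 165/46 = 3.59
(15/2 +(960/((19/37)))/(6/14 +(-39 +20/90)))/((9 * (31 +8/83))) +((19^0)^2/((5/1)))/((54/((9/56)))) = -1826114911/12440213520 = -0.15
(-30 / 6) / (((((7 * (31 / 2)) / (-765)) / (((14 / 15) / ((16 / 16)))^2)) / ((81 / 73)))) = 77112 / 2263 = 34.08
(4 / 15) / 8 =1 / 30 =0.03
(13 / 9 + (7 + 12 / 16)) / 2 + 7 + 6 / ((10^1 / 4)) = 5039 / 360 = 14.00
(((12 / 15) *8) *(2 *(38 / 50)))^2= 1478656 / 15625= 94.63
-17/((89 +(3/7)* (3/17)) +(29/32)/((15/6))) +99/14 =82027889/11920314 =6.88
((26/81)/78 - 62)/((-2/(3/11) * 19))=15065/33858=0.44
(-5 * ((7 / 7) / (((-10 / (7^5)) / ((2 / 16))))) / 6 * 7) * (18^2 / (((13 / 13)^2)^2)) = 3176523 / 8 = 397065.38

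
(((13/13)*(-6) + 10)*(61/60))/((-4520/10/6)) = -61/1130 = -0.05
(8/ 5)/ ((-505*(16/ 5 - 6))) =0.00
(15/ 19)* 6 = 90/ 19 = 4.74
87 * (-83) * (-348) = 2512908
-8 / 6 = -4 / 3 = -1.33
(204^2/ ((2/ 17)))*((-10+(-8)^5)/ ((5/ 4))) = -46379034432/ 5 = -9275806886.40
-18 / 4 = -4.50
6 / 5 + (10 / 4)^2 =7.45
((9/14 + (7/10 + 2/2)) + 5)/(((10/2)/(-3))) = -771/175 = -4.41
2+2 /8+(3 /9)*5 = 47 /12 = 3.92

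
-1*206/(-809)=206/809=0.25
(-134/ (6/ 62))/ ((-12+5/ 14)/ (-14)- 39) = 814184/ 22443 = 36.28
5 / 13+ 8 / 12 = 41 / 39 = 1.05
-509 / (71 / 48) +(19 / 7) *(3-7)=-354.97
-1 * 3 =-3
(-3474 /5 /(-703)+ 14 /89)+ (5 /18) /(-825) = 1.15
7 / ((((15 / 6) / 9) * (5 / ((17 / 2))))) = 1071 / 25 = 42.84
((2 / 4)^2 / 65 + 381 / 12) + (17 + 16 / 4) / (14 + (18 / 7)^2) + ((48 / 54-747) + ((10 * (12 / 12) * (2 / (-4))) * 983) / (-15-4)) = -204160669 / 449046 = -454.65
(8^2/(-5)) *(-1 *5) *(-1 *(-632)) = 40448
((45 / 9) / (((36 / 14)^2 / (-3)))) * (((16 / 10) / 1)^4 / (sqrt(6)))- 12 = -12- 25088 * sqrt(6) / 10125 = -18.07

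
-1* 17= -17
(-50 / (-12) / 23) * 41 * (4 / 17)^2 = 8200 / 19941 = 0.41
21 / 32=0.66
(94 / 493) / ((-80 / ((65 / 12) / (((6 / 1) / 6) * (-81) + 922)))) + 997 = 39683438845 / 39802848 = 997.00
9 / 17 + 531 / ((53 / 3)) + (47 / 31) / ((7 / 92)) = 9876010 / 195517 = 50.51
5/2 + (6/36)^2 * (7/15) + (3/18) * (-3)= 1087/540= 2.01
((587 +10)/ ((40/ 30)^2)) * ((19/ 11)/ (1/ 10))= 510435/ 88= 5800.40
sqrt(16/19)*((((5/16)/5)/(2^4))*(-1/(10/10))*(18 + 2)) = -5*sqrt(19)/304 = -0.07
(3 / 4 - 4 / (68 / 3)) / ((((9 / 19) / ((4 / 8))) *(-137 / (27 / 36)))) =-247 / 74528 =-0.00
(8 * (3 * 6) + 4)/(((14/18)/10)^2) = 1198800/49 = 24465.31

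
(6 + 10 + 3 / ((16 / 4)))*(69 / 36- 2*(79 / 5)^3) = -792614087 / 6000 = -132102.35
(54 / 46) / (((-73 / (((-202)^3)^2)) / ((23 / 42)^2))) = -1171918246263504 / 3577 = -327626012374.48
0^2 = 0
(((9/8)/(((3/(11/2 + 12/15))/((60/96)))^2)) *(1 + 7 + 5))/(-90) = -5733/20480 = -0.28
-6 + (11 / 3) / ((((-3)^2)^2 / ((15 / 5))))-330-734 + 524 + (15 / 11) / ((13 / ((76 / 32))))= -50558875 / 92664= -545.62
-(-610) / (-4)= -305 / 2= -152.50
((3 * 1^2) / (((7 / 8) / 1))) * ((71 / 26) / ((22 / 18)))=7668 / 1001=7.66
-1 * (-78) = 78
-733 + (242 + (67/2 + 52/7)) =-6301/14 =-450.07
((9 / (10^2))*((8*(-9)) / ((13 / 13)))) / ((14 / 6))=-486 / 175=-2.78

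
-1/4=-0.25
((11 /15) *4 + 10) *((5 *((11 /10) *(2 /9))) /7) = 2134 /945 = 2.26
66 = 66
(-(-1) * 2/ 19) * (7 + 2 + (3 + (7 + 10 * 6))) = 8.32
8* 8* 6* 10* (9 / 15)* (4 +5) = 20736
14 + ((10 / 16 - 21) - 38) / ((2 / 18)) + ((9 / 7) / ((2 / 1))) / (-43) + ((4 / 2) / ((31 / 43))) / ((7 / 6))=-37996733 / 74648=-509.01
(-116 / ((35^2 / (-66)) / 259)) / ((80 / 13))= 460317 / 1750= 263.04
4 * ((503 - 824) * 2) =-2568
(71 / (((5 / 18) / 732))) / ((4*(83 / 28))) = 6548472 / 415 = 15779.45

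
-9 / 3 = -3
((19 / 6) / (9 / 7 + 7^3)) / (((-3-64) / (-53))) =0.01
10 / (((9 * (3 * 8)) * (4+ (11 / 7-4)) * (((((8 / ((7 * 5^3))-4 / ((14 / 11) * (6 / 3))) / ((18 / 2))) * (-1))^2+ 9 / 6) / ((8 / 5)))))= 64312500 / 2087626783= 0.03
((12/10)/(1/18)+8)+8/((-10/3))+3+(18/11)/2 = 1706/55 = 31.02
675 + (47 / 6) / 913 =3697697 / 5478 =675.01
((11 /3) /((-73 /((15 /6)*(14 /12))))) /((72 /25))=-9625 /189216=-0.05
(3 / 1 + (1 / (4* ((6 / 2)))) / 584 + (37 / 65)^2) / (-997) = -98424577 / 29519973600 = -0.00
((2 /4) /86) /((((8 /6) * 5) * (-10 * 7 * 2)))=-3 /481600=-0.00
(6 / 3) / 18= 1 / 9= 0.11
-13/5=-2.60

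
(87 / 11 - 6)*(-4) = -84 / 11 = -7.64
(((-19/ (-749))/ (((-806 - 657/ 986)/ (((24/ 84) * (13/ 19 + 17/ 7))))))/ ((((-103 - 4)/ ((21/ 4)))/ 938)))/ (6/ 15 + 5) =0.00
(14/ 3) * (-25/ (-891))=0.13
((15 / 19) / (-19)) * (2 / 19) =-30 / 6859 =-0.00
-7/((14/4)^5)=-32/2401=-0.01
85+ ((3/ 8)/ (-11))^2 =658249/ 7744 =85.00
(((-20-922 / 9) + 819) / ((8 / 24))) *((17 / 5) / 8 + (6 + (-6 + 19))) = 1623671 / 40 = 40591.78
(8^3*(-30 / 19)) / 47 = -15360 / 893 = -17.20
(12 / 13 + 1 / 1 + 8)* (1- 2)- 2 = -155 / 13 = -11.92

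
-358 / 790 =-179 / 395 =-0.45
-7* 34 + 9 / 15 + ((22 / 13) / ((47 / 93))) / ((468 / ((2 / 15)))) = -84854728 / 357435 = -237.40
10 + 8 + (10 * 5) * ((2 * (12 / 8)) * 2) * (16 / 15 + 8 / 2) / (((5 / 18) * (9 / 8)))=4882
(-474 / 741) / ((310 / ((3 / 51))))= -79 / 650845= -0.00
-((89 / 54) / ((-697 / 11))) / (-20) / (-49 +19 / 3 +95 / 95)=979 / 31365000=0.00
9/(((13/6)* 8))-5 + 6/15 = -1061/260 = -4.08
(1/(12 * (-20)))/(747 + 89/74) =-37/6644040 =-0.00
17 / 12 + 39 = 485 / 12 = 40.42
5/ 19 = 0.26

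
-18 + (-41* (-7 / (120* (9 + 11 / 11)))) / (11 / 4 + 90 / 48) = -99613 / 5550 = -17.95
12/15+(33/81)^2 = 0.97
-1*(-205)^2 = -42025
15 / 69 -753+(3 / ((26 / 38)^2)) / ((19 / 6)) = -2918200 / 3887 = -750.76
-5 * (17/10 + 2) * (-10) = 185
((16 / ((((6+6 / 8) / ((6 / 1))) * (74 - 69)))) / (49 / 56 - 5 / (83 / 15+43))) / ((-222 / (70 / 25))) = -0.05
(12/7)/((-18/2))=-4/21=-0.19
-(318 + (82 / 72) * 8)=-2944 / 9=-327.11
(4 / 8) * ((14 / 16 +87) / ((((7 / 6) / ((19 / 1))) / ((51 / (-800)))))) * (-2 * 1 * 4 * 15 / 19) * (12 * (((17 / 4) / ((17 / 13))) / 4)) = 2809.02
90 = 90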